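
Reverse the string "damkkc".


Input: damkkc
Reading characters right to left:
  Position 5: 'c'
  Position 4: 'k'
  Position 3: 'k'
  Position 2: 'm'
  Position 1: 'a'
  Position 0: 'd'
Reversed: ckkmad

ckkmad


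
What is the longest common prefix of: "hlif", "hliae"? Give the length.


Words: hlif, hliae
  Position 0: all 'h' => match
  Position 1: all 'l' => match
  Position 2: all 'i' => match
  Position 3: ('f', 'a') => mismatch, stop
LCP = "hli" (length 3)

3


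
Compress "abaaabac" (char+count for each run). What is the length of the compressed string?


Input: abaaabac
Runs:
  'a' x 1 => "a1"
  'b' x 1 => "b1"
  'a' x 3 => "a3"
  'b' x 1 => "b1"
  'a' x 1 => "a1"
  'c' x 1 => "c1"
Compressed: "a1b1a3b1a1c1"
Compressed length: 12

12


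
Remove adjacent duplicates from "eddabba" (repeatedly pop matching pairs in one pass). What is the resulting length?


Input: eddabba
Stack-based adjacent duplicate removal:
  Read 'e': push. Stack: e
  Read 'd': push. Stack: ed
  Read 'd': matches stack top 'd' => pop. Stack: e
  Read 'a': push. Stack: ea
  Read 'b': push. Stack: eab
  Read 'b': matches stack top 'b' => pop. Stack: ea
  Read 'a': matches stack top 'a' => pop. Stack: e
Final stack: "e" (length 1)

1


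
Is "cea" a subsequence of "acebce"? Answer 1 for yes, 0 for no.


Check if "cea" is a subsequence of "acebce"
Greedy scan:
  Position 0 ('a'): no match needed
  Position 1 ('c'): matches sub[0] = 'c'
  Position 2 ('e'): matches sub[1] = 'e'
  Position 3 ('b'): no match needed
  Position 4 ('c'): no match needed
  Position 5 ('e'): no match needed
Only matched 2/3 characters => not a subsequence

0


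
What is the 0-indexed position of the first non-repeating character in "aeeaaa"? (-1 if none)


Input: aeeaaa
Character frequencies:
  'a': 4
  'e': 2
Scanning left to right for freq == 1:
  Position 0 ('a'): freq=4, skip
  Position 1 ('e'): freq=2, skip
  Position 2 ('e'): freq=2, skip
  Position 3 ('a'): freq=4, skip
  Position 4 ('a'): freq=4, skip
  Position 5 ('a'): freq=4, skip
  No unique character found => answer = -1

-1


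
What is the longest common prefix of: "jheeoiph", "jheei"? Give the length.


Words: jheeoiph, jheei
  Position 0: all 'j' => match
  Position 1: all 'h' => match
  Position 2: all 'e' => match
  Position 3: all 'e' => match
  Position 4: ('o', 'i') => mismatch, stop
LCP = "jhee" (length 4)

4


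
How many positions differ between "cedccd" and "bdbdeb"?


Comparing "cedccd" and "bdbdeb" position by position:
  Position 0: 'c' vs 'b' => DIFFER
  Position 1: 'e' vs 'd' => DIFFER
  Position 2: 'd' vs 'b' => DIFFER
  Position 3: 'c' vs 'd' => DIFFER
  Position 4: 'c' vs 'e' => DIFFER
  Position 5: 'd' vs 'b' => DIFFER
Positions that differ: 6

6


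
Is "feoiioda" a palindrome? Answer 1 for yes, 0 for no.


Input: feoiioda
Reversed: adoiioef
  Compare pos 0 ('f') with pos 7 ('a'): MISMATCH
  Compare pos 1 ('e') with pos 6 ('d'): MISMATCH
  Compare pos 2 ('o') with pos 5 ('o'): match
  Compare pos 3 ('i') with pos 4 ('i'): match
Result: not a palindrome

0


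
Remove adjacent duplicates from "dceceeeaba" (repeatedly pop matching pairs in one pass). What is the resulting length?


Input: dceceeeaba
Stack-based adjacent duplicate removal:
  Read 'd': push. Stack: d
  Read 'c': push. Stack: dc
  Read 'e': push. Stack: dce
  Read 'c': push. Stack: dcec
  Read 'e': push. Stack: dcece
  Read 'e': matches stack top 'e' => pop. Stack: dcec
  Read 'e': push. Stack: dcece
  Read 'a': push. Stack: dcecea
  Read 'b': push. Stack: dceceab
  Read 'a': push. Stack: dceceaba
Final stack: "dceceaba" (length 8)

8


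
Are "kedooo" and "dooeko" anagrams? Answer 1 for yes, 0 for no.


Strings: "kedooo", "dooeko"
Sorted first:  dekooo
Sorted second: dekooo
Sorted forms match => anagrams

1


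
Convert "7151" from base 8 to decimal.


Input: "7151" in base 8
Positional expansion:
  Digit '7' (value 7) x 8^3 = 3584
  Digit '1' (value 1) x 8^2 = 64
  Digit '5' (value 5) x 8^1 = 40
  Digit '1' (value 1) x 8^0 = 1
Sum = 3689

3689


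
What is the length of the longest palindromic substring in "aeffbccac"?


Input: "aeffbccac"
Checking substrings for palindromes:
  [6:9] "cac" (len 3) => palindrome
  [2:4] "ff" (len 2) => palindrome
  [5:7] "cc" (len 2) => palindrome
Longest palindromic substring: "cac" with length 3

3


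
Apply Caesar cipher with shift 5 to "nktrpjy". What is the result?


Caesar cipher: shift "nktrpjy" by 5
  'n' (pos 13) + 5 = pos 18 = 's'
  'k' (pos 10) + 5 = pos 15 = 'p'
  't' (pos 19) + 5 = pos 24 = 'y'
  'r' (pos 17) + 5 = pos 22 = 'w'
  'p' (pos 15) + 5 = pos 20 = 'u'
  'j' (pos 9) + 5 = pos 14 = 'o'
  'y' (pos 24) + 5 = pos 3 = 'd'
Result: spywuod

spywuod


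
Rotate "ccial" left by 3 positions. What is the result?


Input: "ccial", rotate left by 3
First 3 characters: "cci"
Remaining characters: "al"
Concatenate remaining + first: "al" + "cci" = "alcci"

alcci


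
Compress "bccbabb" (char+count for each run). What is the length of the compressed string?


Input: bccbabb
Runs:
  'b' x 1 => "b1"
  'c' x 2 => "c2"
  'b' x 1 => "b1"
  'a' x 1 => "a1"
  'b' x 2 => "b2"
Compressed: "b1c2b1a1b2"
Compressed length: 10

10


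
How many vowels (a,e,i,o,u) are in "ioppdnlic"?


Input: ioppdnlic
Checking each character:
  'i' at position 0: vowel (running total: 1)
  'o' at position 1: vowel (running total: 2)
  'p' at position 2: consonant
  'p' at position 3: consonant
  'd' at position 4: consonant
  'n' at position 5: consonant
  'l' at position 6: consonant
  'i' at position 7: vowel (running total: 3)
  'c' at position 8: consonant
Total vowels: 3

3


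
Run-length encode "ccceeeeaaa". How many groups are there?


Input: ccceeeeaaa
Scanning for consecutive runs:
  Group 1: 'c' x 3 (positions 0-2)
  Group 2: 'e' x 4 (positions 3-6)
  Group 3: 'a' x 3 (positions 7-9)
Total groups: 3

3


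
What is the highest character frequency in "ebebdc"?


Input: ebebdc
Character counts:
  'b': 2
  'c': 1
  'd': 1
  'e': 2
Maximum frequency: 2

2


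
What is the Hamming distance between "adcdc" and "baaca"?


Comparing "adcdc" and "baaca" position by position:
  Position 0: 'a' vs 'b' => differ
  Position 1: 'd' vs 'a' => differ
  Position 2: 'c' vs 'a' => differ
  Position 3: 'd' vs 'c' => differ
  Position 4: 'c' vs 'a' => differ
Total differences (Hamming distance): 5

5


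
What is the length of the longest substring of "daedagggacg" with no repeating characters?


Input: "daedagggacg"
Sliding window (track last position of each char):
  Position 0 ('d'): window [0,0] length 1 -- new best
  Position 1 ('a'): window [0,1] length 2 -- new best
  Position 2 ('e'): window [0,2] length 3 -- new best
  Position 3 ('d'): repeat (last at 0), move window start to 1
  Position 3 ('d'): window [1,3] length 3
  Position 4 ('a'): repeat (last at 1), move window start to 2
  Position 4 ('a'): window [2,4] length 3
  Position 5 ('g'): window [2,5] length 4 -- new best
  Position 6 ('g'): repeat (last at 5), move window start to 6
  Position 6 ('g'): window [6,6] length 1
  Position 7 ('g'): repeat (last at 6), move window start to 7
  Position 7 ('g'): window [7,7] length 1
  Position 8 ('a'): window [7,8] length 2
  Position 9 ('c'): window [7,9] length 3
  Position 10 ('g'): repeat (last at 7), move window start to 8
  Position 10 ('g'): window [8,10] length 3
Longest substring with no repeats: "edag" with length 4

4


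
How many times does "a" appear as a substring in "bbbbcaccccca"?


Searching for "a" in "bbbbcaccccca"
Scanning each position:
  Position 0: "b" => no
  Position 1: "b" => no
  Position 2: "b" => no
  Position 3: "b" => no
  Position 4: "c" => no
  Position 5: "a" => MATCH
  Position 6: "c" => no
  Position 7: "c" => no
  Position 8: "c" => no
  Position 9: "c" => no
  Position 10: "c" => no
  Position 11: "a" => MATCH
Total occurrences: 2

2


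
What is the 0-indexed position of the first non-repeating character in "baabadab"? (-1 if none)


Input: baabadab
Character frequencies:
  'a': 4
  'b': 3
  'd': 1
Scanning left to right for freq == 1:
  Position 0 ('b'): freq=3, skip
  Position 1 ('a'): freq=4, skip
  Position 2 ('a'): freq=4, skip
  Position 3 ('b'): freq=3, skip
  Position 4 ('a'): freq=4, skip
  Position 5 ('d'): unique! => answer = 5

5


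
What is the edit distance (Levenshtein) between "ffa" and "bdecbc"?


Computing edit distance: "ffa" -> "bdecbc"
DP table:
           b    d    e    c    b    c
      0    1    2    3    4    5    6
  f   1    1    2    3    4    5    6
  f   2    2    2    3    4    5    6
  a   3    3    3    3    4    5    6
Edit distance = dp[3][6] = 6

6


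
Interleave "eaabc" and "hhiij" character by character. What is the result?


Interleaving "eaabc" and "hhiij":
  Position 0: 'e' from first, 'h' from second => "eh"
  Position 1: 'a' from first, 'h' from second => "ah"
  Position 2: 'a' from first, 'i' from second => "ai"
  Position 3: 'b' from first, 'i' from second => "bi"
  Position 4: 'c' from first, 'j' from second => "cj"
Result: ehahaibicj

ehahaibicj


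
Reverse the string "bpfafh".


Input: bpfafh
Reading characters right to left:
  Position 5: 'h'
  Position 4: 'f'
  Position 3: 'a'
  Position 2: 'f'
  Position 1: 'p'
  Position 0: 'b'
Reversed: hfafpb

hfafpb


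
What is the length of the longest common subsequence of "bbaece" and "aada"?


LCS of "bbaece" and "aada"
DP table:
           a    a    d    a
      0    0    0    0    0
  b   0    0    0    0    0
  b   0    0    0    0    0
  a   0    1    1    1    1
  e   0    1    1    1    1
  c   0    1    1    1    1
  e   0    1    1    1    1
LCS length = dp[6][4] = 1

1


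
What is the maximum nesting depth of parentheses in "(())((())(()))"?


Input: "(())((())(()))"
Tracking depth:
  Position 0 '(': depth becomes 1
  Position 1 '(': depth becomes 2
  Position 2 ')': depth becomes 1
  Position 3 ')': depth becomes 0
  Position 4 '(': depth becomes 1
  Position 5 '(': depth becomes 2
  Position 6 '(': depth becomes 3
  Position 7 ')': depth becomes 2
  Position 8 ')': depth becomes 1
  Position 9 '(': depth becomes 2
  Position 10 '(': depth becomes 3
  Position 11 ')': depth becomes 2
  Position 12 ')': depth becomes 1
  Position 13 ')': depth becomes 0
Maximum depth reached: 3

3


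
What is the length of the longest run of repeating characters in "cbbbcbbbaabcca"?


Input: "cbbbcbbbaabcca"
Scanning for longest run:
  Position 1 ('b'): new char, reset run to 1
  Position 2 ('b'): continues run of 'b', length=2
  Position 3 ('b'): continues run of 'b', length=3
  Position 4 ('c'): new char, reset run to 1
  Position 5 ('b'): new char, reset run to 1
  Position 6 ('b'): continues run of 'b', length=2
  Position 7 ('b'): continues run of 'b', length=3
  Position 8 ('a'): new char, reset run to 1
  Position 9 ('a'): continues run of 'a', length=2
  Position 10 ('b'): new char, reset run to 1
  Position 11 ('c'): new char, reset run to 1
  Position 12 ('c'): continues run of 'c', length=2
  Position 13 ('a'): new char, reset run to 1
Longest run: 'b' with length 3

3


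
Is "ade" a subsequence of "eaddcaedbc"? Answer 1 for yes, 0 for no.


Check if "ade" is a subsequence of "eaddcaedbc"
Greedy scan:
  Position 0 ('e'): no match needed
  Position 1 ('a'): matches sub[0] = 'a'
  Position 2 ('d'): matches sub[1] = 'd'
  Position 3 ('d'): no match needed
  Position 4 ('c'): no match needed
  Position 5 ('a'): no match needed
  Position 6 ('e'): matches sub[2] = 'e'
  Position 7 ('d'): no match needed
  Position 8 ('b'): no match needed
  Position 9 ('c'): no match needed
All 3 characters matched => is a subsequence

1


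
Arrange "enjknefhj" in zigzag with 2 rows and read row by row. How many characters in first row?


Zigzag "enjknefhj" into 2 rows:
Placing characters:
  'e' => row 0
  'n' => row 1
  'j' => row 0
  'k' => row 1
  'n' => row 0
  'e' => row 1
  'f' => row 0
  'h' => row 1
  'j' => row 0
Rows:
  Row 0: "ejnfj"
  Row 1: "nkeh"
First row length: 5

5


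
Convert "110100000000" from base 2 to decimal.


Input: "110100000000" in base 2
Positional expansion:
  Digit '1' (value 1) x 2^11 = 2048
  Digit '1' (value 1) x 2^10 = 1024
  Digit '0' (value 0) x 2^9 = 0
  Digit '1' (value 1) x 2^8 = 256
  Digit '0' (value 0) x 2^7 = 0
  Digit '0' (value 0) x 2^6 = 0
  Digit '0' (value 0) x 2^5 = 0
  Digit '0' (value 0) x 2^4 = 0
  Digit '0' (value 0) x 2^3 = 0
  Digit '0' (value 0) x 2^2 = 0
  Digit '0' (value 0) x 2^1 = 0
  Digit '0' (value 0) x 2^0 = 0
Sum = 3328

3328


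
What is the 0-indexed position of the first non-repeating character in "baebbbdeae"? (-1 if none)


Input: baebbbdeae
Character frequencies:
  'a': 2
  'b': 4
  'd': 1
  'e': 3
Scanning left to right for freq == 1:
  Position 0 ('b'): freq=4, skip
  Position 1 ('a'): freq=2, skip
  Position 2 ('e'): freq=3, skip
  Position 3 ('b'): freq=4, skip
  Position 4 ('b'): freq=4, skip
  Position 5 ('b'): freq=4, skip
  Position 6 ('d'): unique! => answer = 6

6


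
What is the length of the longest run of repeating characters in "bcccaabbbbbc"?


Input: "bcccaabbbbbc"
Scanning for longest run:
  Position 1 ('c'): new char, reset run to 1
  Position 2 ('c'): continues run of 'c', length=2
  Position 3 ('c'): continues run of 'c', length=3
  Position 4 ('a'): new char, reset run to 1
  Position 5 ('a'): continues run of 'a', length=2
  Position 6 ('b'): new char, reset run to 1
  Position 7 ('b'): continues run of 'b', length=2
  Position 8 ('b'): continues run of 'b', length=3
  Position 9 ('b'): continues run of 'b', length=4
  Position 10 ('b'): continues run of 'b', length=5
  Position 11 ('c'): new char, reset run to 1
Longest run: 'b' with length 5

5


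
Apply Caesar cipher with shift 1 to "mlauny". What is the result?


Caesar cipher: shift "mlauny" by 1
  'm' (pos 12) + 1 = pos 13 = 'n'
  'l' (pos 11) + 1 = pos 12 = 'm'
  'a' (pos 0) + 1 = pos 1 = 'b'
  'u' (pos 20) + 1 = pos 21 = 'v'
  'n' (pos 13) + 1 = pos 14 = 'o'
  'y' (pos 24) + 1 = pos 25 = 'z'
Result: nmbvoz

nmbvoz


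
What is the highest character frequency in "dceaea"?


Input: dceaea
Character counts:
  'a': 2
  'c': 1
  'd': 1
  'e': 2
Maximum frequency: 2

2


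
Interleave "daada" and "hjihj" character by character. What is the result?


Interleaving "daada" and "hjihj":
  Position 0: 'd' from first, 'h' from second => "dh"
  Position 1: 'a' from first, 'j' from second => "aj"
  Position 2: 'a' from first, 'i' from second => "ai"
  Position 3: 'd' from first, 'h' from second => "dh"
  Position 4: 'a' from first, 'j' from second => "aj"
Result: dhajaidhaj

dhajaidhaj


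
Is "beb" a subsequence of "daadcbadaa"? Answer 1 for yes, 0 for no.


Check if "beb" is a subsequence of "daadcbadaa"
Greedy scan:
  Position 0 ('d'): no match needed
  Position 1 ('a'): no match needed
  Position 2 ('a'): no match needed
  Position 3 ('d'): no match needed
  Position 4 ('c'): no match needed
  Position 5 ('b'): matches sub[0] = 'b'
  Position 6 ('a'): no match needed
  Position 7 ('d'): no match needed
  Position 8 ('a'): no match needed
  Position 9 ('a'): no match needed
Only matched 1/3 characters => not a subsequence

0


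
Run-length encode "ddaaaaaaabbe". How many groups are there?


Input: ddaaaaaaabbe
Scanning for consecutive runs:
  Group 1: 'd' x 2 (positions 0-1)
  Group 2: 'a' x 7 (positions 2-8)
  Group 3: 'b' x 2 (positions 9-10)
  Group 4: 'e' x 1 (positions 11-11)
Total groups: 4

4


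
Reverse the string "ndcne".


Input: ndcne
Reading characters right to left:
  Position 4: 'e'
  Position 3: 'n'
  Position 2: 'c'
  Position 1: 'd'
  Position 0: 'n'
Reversed: encdn

encdn


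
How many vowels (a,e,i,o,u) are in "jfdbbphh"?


Input: jfdbbphh
Checking each character:
  'j' at position 0: consonant
  'f' at position 1: consonant
  'd' at position 2: consonant
  'b' at position 3: consonant
  'b' at position 4: consonant
  'p' at position 5: consonant
  'h' at position 6: consonant
  'h' at position 7: consonant
Total vowels: 0

0


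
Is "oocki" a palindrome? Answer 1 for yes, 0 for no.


Input: oocki
Reversed: ikcoo
  Compare pos 0 ('o') with pos 4 ('i'): MISMATCH
  Compare pos 1 ('o') with pos 3 ('k'): MISMATCH
Result: not a palindrome

0


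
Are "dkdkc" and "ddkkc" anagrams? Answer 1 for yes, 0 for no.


Strings: "dkdkc", "ddkkc"
Sorted first:  cddkk
Sorted second: cddkk
Sorted forms match => anagrams

1


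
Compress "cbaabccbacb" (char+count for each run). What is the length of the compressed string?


Input: cbaabccbacb
Runs:
  'c' x 1 => "c1"
  'b' x 1 => "b1"
  'a' x 2 => "a2"
  'b' x 1 => "b1"
  'c' x 2 => "c2"
  'b' x 1 => "b1"
  'a' x 1 => "a1"
  'c' x 1 => "c1"
  'b' x 1 => "b1"
Compressed: "c1b1a2b1c2b1a1c1b1"
Compressed length: 18

18


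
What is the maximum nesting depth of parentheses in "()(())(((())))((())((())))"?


Input: "()(())(((())))((())((())))"
Tracking depth:
  Position 0 '(': depth becomes 1
  Position 1 ')': depth becomes 0
  Position 2 '(': depth becomes 1
  Position 3 '(': depth becomes 2
  Position 4 ')': depth becomes 1
  Position 5 ')': depth becomes 0
  Position 6 '(': depth becomes 1
  Position 7 '(': depth becomes 2
  Position 8 '(': depth becomes 3
  Position 9 '(': depth becomes 4
  Position 10 ')': depth becomes 3
  Position 11 ')': depth becomes 2
  Position 12 ')': depth becomes 1
  Position 13 ')': depth becomes 0
  Position 14 '(': depth becomes 1
  Position 15 '(': depth becomes 2
  Position 16 '(': depth becomes 3
  Position 17 ')': depth becomes 2
  Position 18 ')': depth becomes 1
  Position 19 '(': depth becomes 2
  Position 20 '(': depth becomes 3
  Position 21 '(': depth becomes 4
  Position 22 ')': depth becomes 3
  Position 23 ')': depth becomes 2
  Position 24 ')': depth becomes 1
  Position 25 ')': depth becomes 0
Maximum depth reached: 4

4


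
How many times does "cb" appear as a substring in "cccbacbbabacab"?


Searching for "cb" in "cccbacbbabacab"
Scanning each position:
  Position 0: "cc" => no
  Position 1: "cc" => no
  Position 2: "cb" => MATCH
  Position 3: "ba" => no
  Position 4: "ac" => no
  Position 5: "cb" => MATCH
  Position 6: "bb" => no
  Position 7: "ba" => no
  Position 8: "ab" => no
  Position 9: "ba" => no
  Position 10: "ac" => no
  Position 11: "ca" => no
  Position 12: "ab" => no
Total occurrences: 2

2


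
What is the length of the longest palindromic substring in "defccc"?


Input: "defccc"
Checking substrings for palindromes:
  [3:6] "ccc" (len 3) => palindrome
  [3:5] "cc" (len 2) => palindrome
  [4:6] "cc" (len 2) => palindrome
Longest palindromic substring: "ccc" with length 3

3


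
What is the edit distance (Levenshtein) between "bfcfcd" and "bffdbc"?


Computing edit distance: "bfcfcd" -> "bffdbc"
DP table:
           b    f    f    d    b    c
      0    1    2    3    4    5    6
  b   1    0    1    2    3    4    5
  f   2    1    0    1    2    3    4
  c   3    2    1    1    2    3    3
  f   4    3    2    1    2    3    4
  c   5    4    3    2    2    3    3
  d   6    5    4    3    2    3    4
Edit distance = dp[6][6] = 4

4


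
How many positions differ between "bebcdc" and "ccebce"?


Comparing "bebcdc" and "ccebce" position by position:
  Position 0: 'b' vs 'c' => DIFFER
  Position 1: 'e' vs 'c' => DIFFER
  Position 2: 'b' vs 'e' => DIFFER
  Position 3: 'c' vs 'b' => DIFFER
  Position 4: 'd' vs 'c' => DIFFER
  Position 5: 'c' vs 'e' => DIFFER
Positions that differ: 6

6


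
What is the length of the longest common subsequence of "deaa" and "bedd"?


LCS of "deaa" and "bedd"
DP table:
           b    e    d    d
      0    0    0    0    0
  d   0    0    0    1    1
  e   0    0    1    1    1
  a   0    0    1    1    1
  a   0    0    1    1    1
LCS length = dp[4][4] = 1

1


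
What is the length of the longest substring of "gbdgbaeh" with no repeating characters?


Input: "gbdgbaeh"
Sliding window (track last position of each char):
  Position 0 ('g'): window [0,0] length 1 -- new best
  Position 1 ('b'): window [0,1] length 2 -- new best
  Position 2 ('d'): window [0,2] length 3 -- new best
  Position 3 ('g'): repeat (last at 0), move window start to 1
  Position 3 ('g'): window [1,3] length 3
  Position 4 ('b'): repeat (last at 1), move window start to 2
  Position 4 ('b'): window [2,4] length 3
  Position 5 ('a'): window [2,5] length 4 -- new best
  Position 6 ('e'): window [2,6] length 5 -- new best
  Position 7 ('h'): window [2,7] length 6 -- new best
Longest substring with no repeats: "dgbaeh" with length 6

6


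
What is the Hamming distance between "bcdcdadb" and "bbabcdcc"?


Comparing "bcdcdadb" and "bbabcdcc" position by position:
  Position 0: 'b' vs 'b' => same
  Position 1: 'c' vs 'b' => differ
  Position 2: 'd' vs 'a' => differ
  Position 3: 'c' vs 'b' => differ
  Position 4: 'd' vs 'c' => differ
  Position 5: 'a' vs 'd' => differ
  Position 6: 'd' vs 'c' => differ
  Position 7: 'b' vs 'c' => differ
Total differences (Hamming distance): 7

7


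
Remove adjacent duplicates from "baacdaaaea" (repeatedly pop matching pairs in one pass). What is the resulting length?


Input: baacdaaaea
Stack-based adjacent duplicate removal:
  Read 'b': push. Stack: b
  Read 'a': push. Stack: ba
  Read 'a': matches stack top 'a' => pop. Stack: b
  Read 'c': push. Stack: bc
  Read 'd': push. Stack: bcd
  Read 'a': push. Stack: bcda
  Read 'a': matches stack top 'a' => pop. Stack: bcd
  Read 'a': push. Stack: bcda
  Read 'e': push. Stack: bcdae
  Read 'a': push. Stack: bcdaea
Final stack: "bcdaea" (length 6)

6


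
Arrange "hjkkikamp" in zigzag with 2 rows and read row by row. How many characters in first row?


Zigzag "hjkkikamp" into 2 rows:
Placing characters:
  'h' => row 0
  'j' => row 1
  'k' => row 0
  'k' => row 1
  'i' => row 0
  'k' => row 1
  'a' => row 0
  'm' => row 1
  'p' => row 0
Rows:
  Row 0: "hkiap"
  Row 1: "jkkm"
First row length: 5

5


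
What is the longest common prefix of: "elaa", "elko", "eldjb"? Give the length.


Words: elaa, elko, eldjb
  Position 0: all 'e' => match
  Position 1: all 'l' => match
  Position 2: ('a', 'k', 'd') => mismatch, stop
LCP = "el" (length 2)

2


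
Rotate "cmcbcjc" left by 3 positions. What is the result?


Input: "cmcbcjc", rotate left by 3
First 3 characters: "cmc"
Remaining characters: "bcjc"
Concatenate remaining + first: "bcjc" + "cmc" = "bcjccmc"

bcjccmc


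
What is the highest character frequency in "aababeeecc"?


Input: aababeeecc
Character counts:
  'a': 3
  'b': 2
  'c': 2
  'e': 3
Maximum frequency: 3

3


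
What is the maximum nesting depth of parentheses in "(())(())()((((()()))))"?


Input: "(())(())()((((()()))))"
Tracking depth:
  Position 0 '(': depth becomes 1
  Position 1 '(': depth becomes 2
  Position 2 ')': depth becomes 1
  Position 3 ')': depth becomes 0
  Position 4 '(': depth becomes 1
  Position 5 '(': depth becomes 2
  Position 6 ')': depth becomes 1
  Position 7 ')': depth becomes 0
  Position 8 '(': depth becomes 1
  Position 9 ')': depth becomes 0
  Position 10 '(': depth becomes 1
  Position 11 '(': depth becomes 2
  Position 12 '(': depth becomes 3
  Position 13 '(': depth becomes 4
  Position 14 '(': depth becomes 5
  Position 15 ')': depth becomes 4
  Position 16 '(': depth becomes 5
  Position 17 ')': depth becomes 4
  Position 18 ')': depth becomes 3
  Position 19 ')': depth becomes 2
  Position 20 ')': depth becomes 1
  Position 21 ')': depth becomes 0
Maximum depth reached: 5

5


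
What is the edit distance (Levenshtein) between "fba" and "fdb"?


Computing edit distance: "fba" -> "fdb"
DP table:
           f    d    b
      0    1    2    3
  f   1    0    1    2
  b   2    1    1    1
  a   3    2    2    2
Edit distance = dp[3][3] = 2

2


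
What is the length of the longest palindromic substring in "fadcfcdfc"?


Input: "fadcfcdfc"
Checking substrings for palindromes:
  [2:7] "dcfcd" (len 5) => palindrome
  [3:6] "cfc" (len 3) => palindrome
Longest palindromic substring: "dcfcd" with length 5

5


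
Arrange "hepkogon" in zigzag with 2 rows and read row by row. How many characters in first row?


Zigzag "hepkogon" into 2 rows:
Placing characters:
  'h' => row 0
  'e' => row 1
  'p' => row 0
  'k' => row 1
  'o' => row 0
  'g' => row 1
  'o' => row 0
  'n' => row 1
Rows:
  Row 0: "hpoo"
  Row 1: "ekgn"
First row length: 4

4


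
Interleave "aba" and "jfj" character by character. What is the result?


Interleaving "aba" and "jfj":
  Position 0: 'a' from first, 'j' from second => "aj"
  Position 1: 'b' from first, 'f' from second => "bf"
  Position 2: 'a' from first, 'j' from second => "aj"
Result: ajbfaj

ajbfaj


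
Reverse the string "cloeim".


Input: cloeim
Reading characters right to left:
  Position 5: 'm'
  Position 4: 'i'
  Position 3: 'e'
  Position 2: 'o'
  Position 1: 'l'
  Position 0: 'c'
Reversed: mieolc

mieolc


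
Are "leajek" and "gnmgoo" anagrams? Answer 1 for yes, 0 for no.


Strings: "leajek", "gnmgoo"
Sorted first:  aeejkl
Sorted second: ggmnoo
Differ at position 0: 'a' vs 'g' => not anagrams

0


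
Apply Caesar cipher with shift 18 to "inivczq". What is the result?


Caesar cipher: shift "inivczq" by 18
  'i' (pos 8) + 18 = pos 0 = 'a'
  'n' (pos 13) + 18 = pos 5 = 'f'
  'i' (pos 8) + 18 = pos 0 = 'a'
  'v' (pos 21) + 18 = pos 13 = 'n'
  'c' (pos 2) + 18 = pos 20 = 'u'
  'z' (pos 25) + 18 = pos 17 = 'r'
  'q' (pos 16) + 18 = pos 8 = 'i'
Result: afanuri

afanuri


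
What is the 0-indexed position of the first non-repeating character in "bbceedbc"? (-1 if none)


Input: bbceedbc
Character frequencies:
  'b': 3
  'c': 2
  'd': 1
  'e': 2
Scanning left to right for freq == 1:
  Position 0 ('b'): freq=3, skip
  Position 1 ('b'): freq=3, skip
  Position 2 ('c'): freq=2, skip
  Position 3 ('e'): freq=2, skip
  Position 4 ('e'): freq=2, skip
  Position 5 ('d'): unique! => answer = 5

5


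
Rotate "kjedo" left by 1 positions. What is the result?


Input: "kjedo", rotate left by 1
First 1 characters: "k"
Remaining characters: "jedo"
Concatenate remaining + first: "jedo" + "k" = "jedok"

jedok


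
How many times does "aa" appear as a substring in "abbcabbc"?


Searching for "aa" in "abbcabbc"
Scanning each position:
  Position 0: "ab" => no
  Position 1: "bb" => no
  Position 2: "bc" => no
  Position 3: "ca" => no
  Position 4: "ab" => no
  Position 5: "bb" => no
  Position 6: "bc" => no
Total occurrences: 0

0


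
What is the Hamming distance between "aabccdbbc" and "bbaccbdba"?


Comparing "aabccdbbc" and "bbaccbdba" position by position:
  Position 0: 'a' vs 'b' => differ
  Position 1: 'a' vs 'b' => differ
  Position 2: 'b' vs 'a' => differ
  Position 3: 'c' vs 'c' => same
  Position 4: 'c' vs 'c' => same
  Position 5: 'd' vs 'b' => differ
  Position 6: 'b' vs 'd' => differ
  Position 7: 'b' vs 'b' => same
  Position 8: 'c' vs 'a' => differ
Total differences (Hamming distance): 6

6


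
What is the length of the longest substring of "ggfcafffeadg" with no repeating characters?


Input: "ggfcafffeadg"
Sliding window (track last position of each char):
  Position 0 ('g'): window [0,0] length 1 -- new best
  Position 1 ('g'): repeat (last at 0), move window start to 1
  Position 1 ('g'): window [1,1] length 1
  Position 2 ('f'): window [1,2] length 2 -- new best
  Position 3 ('c'): window [1,3] length 3 -- new best
  Position 4 ('a'): window [1,4] length 4 -- new best
  Position 5 ('f'): repeat (last at 2), move window start to 3
  Position 5 ('f'): window [3,5] length 3
  Position 6 ('f'): repeat (last at 5), move window start to 6
  Position 6 ('f'): window [6,6] length 1
  Position 7 ('f'): repeat (last at 6), move window start to 7
  Position 7 ('f'): window [7,7] length 1
  Position 8 ('e'): window [7,8] length 2
  Position 9 ('a'): window [7,9] length 3
  Position 10 ('d'): window [7,10] length 4
  Position 11 ('g'): window [7,11] length 5 -- new best
Longest substring with no repeats: "feadg" with length 5

5


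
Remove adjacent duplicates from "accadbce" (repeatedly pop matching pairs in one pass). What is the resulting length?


Input: accadbce
Stack-based adjacent duplicate removal:
  Read 'a': push. Stack: a
  Read 'c': push. Stack: ac
  Read 'c': matches stack top 'c' => pop. Stack: a
  Read 'a': matches stack top 'a' => pop. Stack: (empty)
  Read 'd': push. Stack: d
  Read 'b': push. Stack: db
  Read 'c': push. Stack: dbc
  Read 'e': push. Stack: dbce
Final stack: "dbce" (length 4)

4


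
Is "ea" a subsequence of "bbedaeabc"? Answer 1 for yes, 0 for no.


Check if "ea" is a subsequence of "bbedaeabc"
Greedy scan:
  Position 0 ('b'): no match needed
  Position 1 ('b'): no match needed
  Position 2 ('e'): matches sub[0] = 'e'
  Position 3 ('d'): no match needed
  Position 4 ('a'): matches sub[1] = 'a'
  Position 5 ('e'): no match needed
  Position 6 ('a'): no match needed
  Position 7 ('b'): no match needed
  Position 8 ('c'): no match needed
All 2 characters matched => is a subsequence

1


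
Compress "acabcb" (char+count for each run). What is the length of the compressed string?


Input: acabcb
Runs:
  'a' x 1 => "a1"
  'c' x 1 => "c1"
  'a' x 1 => "a1"
  'b' x 1 => "b1"
  'c' x 1 => "c1"
  'b' x 1 => "b1"
Compressed: "a1c1a1b1c1b1"
Compressed length: 12

12


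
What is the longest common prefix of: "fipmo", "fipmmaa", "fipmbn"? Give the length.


Words: fipmo, fipmmaa, fipmbn
  Position 0: all 'f' => match
  Position 1: all 'i' => match
  Position 2: all 'p' => match
  Position 3: all 'm' => match
  Position 4: ('o', 'm', 'b') => mismatch, stop
LCP = "fipm" (length 4)

4


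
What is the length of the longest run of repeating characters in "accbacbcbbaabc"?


Input: "accbacbcbbaabc"
Scanning for longest run:
  Position 1 ('c'): new char, reset run to 1
  Position 2 ('c'): continues run of 'c', length=2
  Position 3 ('b'): new char, reset run to 1
  Position 4 ('a'): new char, reset run to 1
  Position 5 ('c'): new char, reset run to 1
  Position 6 ('b'): new char, reset run to 1
  Position 7 ('c'): new char, reset run to 1
  Position 8 ('b'): new char, reset run to 1
  Position 9 ('b'): continues run of 'b', length=2
  Position 10 ('a'): new char, reset run to 1
  Position 11 ('a'): continues run of 'a', length=2
  Position 12 ('b'): new char, reset run to 1
  Position 13 ('c'): new char, reset run to 1
Longest run: 'c' with length 2

2


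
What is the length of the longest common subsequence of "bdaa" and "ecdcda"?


LCS of "bdaa" and "ecdcda"
DP table:
           e    c    d    c    d    a
      0    0    0    0    0    0    0
  b   0    0    0    0    0    0    0
  d   0    0    0    1    1    1    1
  a   0    0    0    1    1    1    2
  a   0    0    0    1    1    1    2
LCS length = dp[4][6] = 2

2


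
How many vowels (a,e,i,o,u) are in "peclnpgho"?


Input: peclnpgho
Checking each character:
  'p' at position 0: consonant
  'e' at position 1: vowel (running total: 1)
  'c' at position 2: consonant
  'l' at position 3: consonant
  'n' at position 4: consonant
  'p' at position 5: consonant
  'g' at position 6: consonant
  'h' at position 7: consonant
  'o' at position 8: vowel (running total: 2)
Total vowels: 2

2


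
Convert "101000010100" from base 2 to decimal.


Input: "101000010100" in base 2
Positional expansion:
  Digit '1' (value 1) x 2^11 = 2048
  Digit '0' (value 0) x 2^10 = 0
  Digit '1' (value 1) x 2^9 = 512
  Digit '0' (value 0) x 2^8 = 0
  Digit '0' (value 0) x 2^7 = 0
  Digit '0' (value 0) x 2^6 = 0
  Digit '0' (value 0) x 2^5 = 0
  Digit '1' (value 1) x 2^4 = 16
  Digit '0' (value 0) x 2^3 = 0
  Digit '1' (value 1) x 2^2 = 4
  Digit '0' (value 0) x 2^1 = 0
  Digit '0' (value 0) x 2^0 = 0
Sum = 2580

2580


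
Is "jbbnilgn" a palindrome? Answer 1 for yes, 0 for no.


Input: jbbnilgn
Reversed: nglinbbj
  Compare pos 0 ('j') with pos 7 ('n'): MISMATCH
  Compare pos 1 ('b') with pos 6 ('g'): MISMATCH
  Compare pos 2 ('b') with pos 5 ('l'): MISMATCH
  Compare pos 3 ('n') with pos 4 ('i'): MISMATCH
Result: not a palindrome

0


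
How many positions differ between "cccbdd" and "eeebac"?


Comparing "cccbdd" and "eeebac" position by position:
  Position 0: 'c' vs 'e' => DIFFER
  Position 1: 'c' vs 'e' => DIFFER
  Position 2: 'c' vs 'e' => DIFFER
  Position 3: 'b' vs 'b' => same
  Position 4: 'd' vs 'a' => DIFFER
  Position 5: 'd' vs 'c' => DIFFER
Positions that differ: 5

5


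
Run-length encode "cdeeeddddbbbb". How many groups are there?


Input: cdeeeddddbbbb
Scanning for consecutive runs:
  Group 1: 'c' x 1 (positions 0-0)
  Group 2: 'd' x 1 (positions 1-1)
  Group 3: 'e' x 3 (positions 2-4)
  Group 4: 'd' x 4 (positions 5-8)
  Group 5: 'b' x 4 (positions 9-12)
Total groups: 5

5


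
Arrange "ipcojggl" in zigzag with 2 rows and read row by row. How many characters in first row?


Zigzag "ipcojggl" into 2 rows:
Placing characters:
  'i' => row 0
  'p' => row 1
  'c' => row 0
  'o' => row 1
  'j' => row 0
  'g' => row 1
  'g' => row 0
  'l' => row 1
Rows:
  Row 0: "icjg"
  Row 1: "pogl"
First row length: 4

4


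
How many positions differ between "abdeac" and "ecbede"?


Comparing "abdeac" and "ecbede" position by position:
  Position 0: 'a' vs 'e' => DIFFER
  Position 1: 'b' vs 'c' => DIFFER
  Position 2: 'd' vs 'b' => DIFFER
  Position 3: 'e' vs 'e' => same
  Position 4: 'a' vs 'd' => DIFFER
  Position 5: 'c' vs 'e' => DIFFER
Positions that differ: 5

5


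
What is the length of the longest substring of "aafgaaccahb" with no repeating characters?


Input: "aafgaaccahb"
Sliding window (track last position of each char):
  Position 0 ('a'): window [0,0] length 1 -- new best
  Position 1 ('a'): repeat (last at 0), move window start to 1
  Position 1 ('a'): window [1,1] length 1
  Position 2 ('f'): window [1,2] length 2 -- new best
  Position 3 ('g'): window [1,3] length 3 -- new best
  Position 4 ('a'): repeat (last at 1), move window start to 2
  Position 4 ('a'): window [2,4] length 3
  Position 5 ('a'): repeat (last at 4), move window start to 5
  Position 5 ('a'): window [5,5] length 1
  Position 6 ('c'): window [5,6] length 2
  Position 7 ('c'): repeat (last at 6), move window start to 7
  Position 7 ('c'): window [7,7] length 1
  Position 8 ('a'): window [7,8] length 2
  Position 9 ('h'): window [7,9] length 3
  Position 10 ('b'): window [7,10] length 4 -- new best
Longest substring with no repeats: "cahb" with length 4

4


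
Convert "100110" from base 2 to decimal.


Input: "100110" in base 2
Positional expansion:
  Digit '1' (value 1) x 2^5 = 32
  Digit '0' (value 0) x 2^4 = 0
  Digit '0' (value 0) x 2^3 = 0
  Digit '1' (value 1) x 2^2 = 4
  Digit '1' (value 1) x 2^1 = 2
  Digit '0' (value 0) x 2^0 = 0
Sum = 38

38


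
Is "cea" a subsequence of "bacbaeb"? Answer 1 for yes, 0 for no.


Check if "cea" is a subsequence of "bacbaeb"
Greedy scan:
  Position 0 ('b'): no match needed
  Position 1 ('a'): no match needed
  Position 2 ('c'): matches sub[0] = 'c'
  Position 3 ('b'): no match needed
  Position 4 ('a'): no match needed
  Position 5 ('e'): matches sub[1] = 'e'
  Position 6 ('b'): no match needed
Only matched 2/3 characters => not a subsequence

0


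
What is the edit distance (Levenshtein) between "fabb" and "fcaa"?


Computing edit distance: "fabb" -> "fcaa"
DP table:
           f    c    a    a
      0    1    2    3    4
  f   1    0    1    2    3
  a   2    1    1    1    2
  b   3    2    2    2    2
  b   4    3    3    3    3
Edit distance = dp[4][4] = 3

3


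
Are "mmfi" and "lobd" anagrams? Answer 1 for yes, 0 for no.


Strings: "mmfi", "lobd"
Sorted first:  fimm
Sorted second: bdlo
Differ at position 0: 'f' vs 'b' => not anagrams

0


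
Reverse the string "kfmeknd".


Input: kfmeknd
Reading characters right to left:
  Position 6: 'd'
  Position 5: 'n'
  Position 4: 'k'
  Position 3: 'e'
  Position 2: 'm'
  Position 1: 'f'
  Position 0: 'k'
Reversed: dnkemfk

dnkemfk


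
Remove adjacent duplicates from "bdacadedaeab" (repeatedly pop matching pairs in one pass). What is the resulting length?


Input: bdacadedaeab
Stack-based adjacent duplicate removal:
  Read 'b': push. Stack: b
  Read 'd': push. Stack: bd
  Read 'a': push. Stack: bda
  Read 'c': push. Stack: bdac
  Read 'a': push. Stack: bdaca
  Read 'd': push. Stack: bdacad
  Read 'e': push. Stack: bdacade
  Read 'd': push. Stack: bdacaded
  Read 'a': push. Stack: bdacadeda
  Read 'e': push. Stack: bdacadedae
  Read 'a': push. Stack: bdacadedaea
  Read 'b': push. Stack: bdacadedaeab
Final stack: "bdacadedaeab" (length 12)

12


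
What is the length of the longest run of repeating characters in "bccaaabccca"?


Input: "bccaaabccca"
Scanning for longest run:
  Position 1 ('c'): new char, reset run to 1
  Position 2 ('c'): continues run of 'c', length=2
  Position 3 ('a'): new char, reset run to 1
  Position 4 ('a'): continues run of 'a', length=2
  Position 5 ('a'): continues run of 'a', length=3
  Position 6 ('b'): new char, reset run to 1
  Position 7 ('c'): new char, reset run to 1
  Position 8 ('c'): continues run of 'c', length=2
  Position 9 ('c'): continues run of 'c', length=3
  Position 10 ('a'): new char, reset run to 1
Longest run: 'a' with length 3

3


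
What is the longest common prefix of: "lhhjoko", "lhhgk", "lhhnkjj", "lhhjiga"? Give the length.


Words: lhhjoko, lhhgk, lhhnkjj, lhhjiga
  Position 0: all 'l' => match
  Position 1: all 'h' => match
  Position 2: all 'h' => match
  Position 3: ('j', 'g', 'n', 'j') => mismatch, stop
LCP = "lhh" (length 3)

3


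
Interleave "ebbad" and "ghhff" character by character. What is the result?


Interleaving "ebbad" and "ghhff":
  Position 0: 'e' from first, 'g' from second => "eg"
  Position 1: 'b' from first, 'h' from second => "bh"
  Position 2: 'b' from first, 'h' from second => "bh"
  Position 3: 'a' from first, 'f' from second => "af"
  Position 4: 'd' from first, 'f' from second => "df"
Result: egbhbhafdf

egbhbhafdf


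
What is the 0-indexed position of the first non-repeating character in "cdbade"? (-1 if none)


Input: cdbade
Character frequencies:
  'a': 1
  'b': 1
  'c': 1
  'd': 2
  'e': 1
Scanning left to right for freq == 1:
  Position 0 ('c'): unique! => answer = 0

0


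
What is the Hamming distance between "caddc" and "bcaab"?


Comparing "caddc" and "bcaab" position by position:
  Position 0: 'c' vs 'b' => differ
  Position 1: 'a' vs 'c' => differ
  Position 2: 'd' vs 'a' => differ
  Position 3: 'd' vs 'a' => differ
  Position 4: 'c' vs 'b' => differ
Total differences (Hamming distance): 5

5


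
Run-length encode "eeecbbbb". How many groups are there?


Input: eeecbbbb
Scanning for consecutive runs:
  Group 1: 'e' x 3 (positions 0-2)
  Group 2: 'c' x 1 (positions 3-3)
  Group 3: 'b' x 4 (positions 4-7)
Total groups: 3

3


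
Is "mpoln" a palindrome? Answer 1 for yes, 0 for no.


Input: mpoln
Reversed: nlopm
  Compare pos 0 ('m') with pos 4 ('n'): MISMATCH
  Compare pos 1 ('p') with pos 3 ('l'): MISMATCH
Result: not a palindrome

0


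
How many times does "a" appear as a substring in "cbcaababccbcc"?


Searching for "a" in "cbcaababccbcc"
Scanning each position:
  Position 0: "c" => no
  Position 1: "b" => no
  Position 2: "c" => no
  Position 3: "a" => MATCH
  Position 4: "a" => MATCH
  Position 5: "b" => no
  Position 6: "a" => MATCH
  Position 7: "b" => no
  Position 8: "c" => no
  Position 9: "c" => no
  Position 10: "b" => no
  Position 11: "c" => no
  Position 12: "c" => no
Total occurrences: 3

3


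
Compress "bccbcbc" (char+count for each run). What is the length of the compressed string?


Input: bccbcbc
Runs:
  'b' x 1 => "b1"
  'c' x 2 => "c2"
  'b' x 1 => "b1"
  'c' x 1 => "c1"
  'b' x 1 => "b1"
  'c' x 1 => "c1"
Compressed: "b1c2b1c1b1c1"
Compressed length: 12

12


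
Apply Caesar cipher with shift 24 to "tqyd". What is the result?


Caesar cipher: shift "tqyd" by 24
  't' (pos 19) + 24 = pos 17 = 'r'
  'q' (pos 16) + 24 = pos 14 = 'o'
  'y' (pos 24) + 24 = pos 22 = 'w'
  'd' (pos 3) + 24 = pos 1 = 'b'
Result: rowb

rowb
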